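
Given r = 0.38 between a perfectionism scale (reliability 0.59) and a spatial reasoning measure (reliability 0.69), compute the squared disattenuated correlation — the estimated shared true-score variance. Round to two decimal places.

Disattenuated r = 0.38 / √(0.59 × 0.69) = 0.38 / 0.6380 = 0.5956.
Shared true-score variance = 0.5956² = 0.3547 ≈ 0.35.

0.35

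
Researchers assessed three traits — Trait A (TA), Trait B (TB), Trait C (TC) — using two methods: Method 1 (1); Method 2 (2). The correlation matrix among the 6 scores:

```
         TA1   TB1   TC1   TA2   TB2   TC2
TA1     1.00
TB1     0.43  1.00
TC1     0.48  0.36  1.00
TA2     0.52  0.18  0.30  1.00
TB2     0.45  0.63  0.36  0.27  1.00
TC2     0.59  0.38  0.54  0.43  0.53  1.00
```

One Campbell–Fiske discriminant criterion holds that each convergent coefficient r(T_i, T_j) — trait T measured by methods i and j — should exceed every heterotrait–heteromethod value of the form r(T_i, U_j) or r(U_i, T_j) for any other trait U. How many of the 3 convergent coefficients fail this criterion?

2

Convergent coefficients and their comparison sets:
TA (methods 1·2): 0.52 vs {0.45, 0.18, 0.59, 0.30} → fail.
TB (methods 1·2): 0.63 vs {0.18, 0.45, 0.38, 0.36} → pass.
TC (methods 1·2): 0.54 vs {0.30, 0.59, 0.36, 0.38} → fail.
2 of 3 fail.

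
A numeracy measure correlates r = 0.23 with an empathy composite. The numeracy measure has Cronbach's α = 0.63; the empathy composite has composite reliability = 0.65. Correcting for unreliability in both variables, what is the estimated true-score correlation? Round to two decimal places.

0.36

r_true = r_obs / √(r_xx · r_yy) = 0.23 / √(0.63 × 0.65) = 0.23 / √0.4095 = 0.23 / 0.6399 ≈ 0.36.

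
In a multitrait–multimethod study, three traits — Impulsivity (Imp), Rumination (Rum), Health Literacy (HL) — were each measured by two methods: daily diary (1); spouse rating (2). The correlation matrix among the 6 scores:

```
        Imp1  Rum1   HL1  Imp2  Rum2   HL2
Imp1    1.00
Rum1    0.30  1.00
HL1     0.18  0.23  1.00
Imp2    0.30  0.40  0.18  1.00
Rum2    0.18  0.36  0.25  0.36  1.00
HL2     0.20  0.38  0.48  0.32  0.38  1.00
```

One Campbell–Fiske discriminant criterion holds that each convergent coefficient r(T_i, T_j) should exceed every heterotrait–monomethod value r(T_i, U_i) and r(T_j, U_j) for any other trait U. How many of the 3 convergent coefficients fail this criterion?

Each convergent coefficient versus the relevant comparison correlations:
Imp (methods 1·2): 0.30 vs {0.30, 0.36, 0.18, 0.32} → fail.
Rum (methods 1·2): 0.36 vs {0.30, 0.36, 0.23, 0.38} → fail.
HL (methods 1·2): 0.48 vs {0.18, 0.32, 0.23, 0.38} → pass.
2 of 3 fail.

2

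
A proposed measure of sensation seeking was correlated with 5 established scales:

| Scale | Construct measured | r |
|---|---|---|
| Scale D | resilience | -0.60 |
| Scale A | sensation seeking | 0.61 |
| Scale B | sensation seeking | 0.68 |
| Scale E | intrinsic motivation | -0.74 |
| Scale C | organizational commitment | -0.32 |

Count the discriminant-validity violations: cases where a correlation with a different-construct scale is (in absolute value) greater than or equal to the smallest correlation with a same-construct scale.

1

Convergent (same construct = sensation seeking): Scale A, Scale B.
Smallest convergent = 0.61. Discriminant |r|: 0.60, 0.74, 0.32; count ≥ 0.61 → 1.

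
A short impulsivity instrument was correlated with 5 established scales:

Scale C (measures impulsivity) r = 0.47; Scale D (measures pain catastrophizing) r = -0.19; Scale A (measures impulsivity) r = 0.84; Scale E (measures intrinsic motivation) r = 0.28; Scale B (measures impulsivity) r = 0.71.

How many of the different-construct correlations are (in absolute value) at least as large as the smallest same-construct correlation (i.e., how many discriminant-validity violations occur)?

0

Convergent (same construct = impulsivity): Scale C, Scale A, Scale B.
Smallest convergent = 0.47. Discriminant |r|: 0.19, 0.28; count ≥ 0.47 → 0.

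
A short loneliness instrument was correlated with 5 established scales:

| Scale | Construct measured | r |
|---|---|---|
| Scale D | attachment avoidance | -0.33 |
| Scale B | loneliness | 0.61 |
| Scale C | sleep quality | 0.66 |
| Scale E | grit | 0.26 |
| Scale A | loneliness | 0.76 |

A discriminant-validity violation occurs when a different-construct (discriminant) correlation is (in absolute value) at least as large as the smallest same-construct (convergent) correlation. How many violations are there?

1

Convergent (same construct = loneliness): Scale B, Scale A.
Smallest convergent = 0.61. Discriminant |r|: 0.33, 0.66, 0.26; count ≥ 0.61 → 1.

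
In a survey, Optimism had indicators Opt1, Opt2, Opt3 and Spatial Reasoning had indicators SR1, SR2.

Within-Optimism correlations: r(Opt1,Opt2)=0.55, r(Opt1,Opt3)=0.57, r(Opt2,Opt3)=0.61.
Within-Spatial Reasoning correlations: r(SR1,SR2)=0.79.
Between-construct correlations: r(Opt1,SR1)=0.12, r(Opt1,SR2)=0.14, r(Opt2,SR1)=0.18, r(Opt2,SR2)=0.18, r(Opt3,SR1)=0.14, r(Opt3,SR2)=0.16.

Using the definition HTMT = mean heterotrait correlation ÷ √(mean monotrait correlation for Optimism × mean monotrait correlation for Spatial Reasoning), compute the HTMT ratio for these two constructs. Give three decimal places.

Between-construct mean = 0.92/6 = 0.1533.
Mean within-Opt = 1.73/3 = 0.5767; mean within-SR = 0.79/1 = 0.7900.
Geometric mean = √(0.5767 × 0.7900) = 0.6750.
HTMT = 0.1533 / 0.6750 = 0.227.

0.227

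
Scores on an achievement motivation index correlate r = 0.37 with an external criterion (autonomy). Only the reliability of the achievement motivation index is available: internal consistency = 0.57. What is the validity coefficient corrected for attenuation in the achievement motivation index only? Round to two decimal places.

0.49

Single correction: r_c = r_obs / √r_xx = 0.37 / √0.57 = 0.37 / 0.7550 ≈ 0.49.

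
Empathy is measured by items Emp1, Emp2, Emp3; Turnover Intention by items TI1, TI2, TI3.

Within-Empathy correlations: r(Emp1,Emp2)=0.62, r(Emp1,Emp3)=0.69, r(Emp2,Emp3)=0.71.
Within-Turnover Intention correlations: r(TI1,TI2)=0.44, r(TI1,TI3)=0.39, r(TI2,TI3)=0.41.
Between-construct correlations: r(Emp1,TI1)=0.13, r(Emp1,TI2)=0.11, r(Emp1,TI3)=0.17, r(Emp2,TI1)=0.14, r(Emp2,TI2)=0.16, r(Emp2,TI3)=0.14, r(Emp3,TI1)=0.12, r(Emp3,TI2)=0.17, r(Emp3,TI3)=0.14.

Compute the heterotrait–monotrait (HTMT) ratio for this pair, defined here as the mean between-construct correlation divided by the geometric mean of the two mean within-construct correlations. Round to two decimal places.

Between-construct mean = 1.28/9 = 0.1422.
Mean within-Emp = 2.02/3 = 0.6733; mean within-TI = 1.24/3 = 0.4133.
Geometric mean = √(0.6733 × 0.4133) = 0.5275.
HTMT = 0.1422 / 0.5275 = 0.27.

0.27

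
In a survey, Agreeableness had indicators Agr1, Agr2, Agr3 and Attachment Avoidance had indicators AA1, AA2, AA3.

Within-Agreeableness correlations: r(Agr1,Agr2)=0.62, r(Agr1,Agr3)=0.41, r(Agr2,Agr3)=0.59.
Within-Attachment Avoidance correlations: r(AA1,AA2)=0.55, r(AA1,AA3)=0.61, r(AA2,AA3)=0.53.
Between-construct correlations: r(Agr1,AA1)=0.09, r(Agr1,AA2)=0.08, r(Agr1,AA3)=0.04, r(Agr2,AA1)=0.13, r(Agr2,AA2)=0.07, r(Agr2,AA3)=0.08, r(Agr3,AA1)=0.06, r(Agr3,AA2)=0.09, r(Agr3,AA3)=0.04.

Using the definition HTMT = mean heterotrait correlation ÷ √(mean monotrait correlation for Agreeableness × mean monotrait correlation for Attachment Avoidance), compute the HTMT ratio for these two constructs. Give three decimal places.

Mean between = 0.68/9 = 0.0756.
Mean within-Agr = 1.62/3 = 0.5400; mean within-AA = 1.69/3 = 0.5633.
Geometric mean = √(0.5400 × 0.5633) = 0.5515.
HTMT = 0.0756 / 0.5515 = 0.137.

0.137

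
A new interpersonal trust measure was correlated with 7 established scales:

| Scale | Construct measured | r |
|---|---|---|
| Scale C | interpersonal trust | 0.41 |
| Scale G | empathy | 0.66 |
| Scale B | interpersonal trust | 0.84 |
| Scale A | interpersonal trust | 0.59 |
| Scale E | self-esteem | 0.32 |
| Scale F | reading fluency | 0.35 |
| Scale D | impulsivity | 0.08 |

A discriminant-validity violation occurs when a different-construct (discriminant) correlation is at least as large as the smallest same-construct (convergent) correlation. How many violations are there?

Convergent (same construct = interpersonal trust): Scale C, Scale B, Scale A.
Smallest convergent = 0.41. Discriminant values: 0.66, 0.32, 0.35, 0.08; count ≥ 0.41 → 1.

1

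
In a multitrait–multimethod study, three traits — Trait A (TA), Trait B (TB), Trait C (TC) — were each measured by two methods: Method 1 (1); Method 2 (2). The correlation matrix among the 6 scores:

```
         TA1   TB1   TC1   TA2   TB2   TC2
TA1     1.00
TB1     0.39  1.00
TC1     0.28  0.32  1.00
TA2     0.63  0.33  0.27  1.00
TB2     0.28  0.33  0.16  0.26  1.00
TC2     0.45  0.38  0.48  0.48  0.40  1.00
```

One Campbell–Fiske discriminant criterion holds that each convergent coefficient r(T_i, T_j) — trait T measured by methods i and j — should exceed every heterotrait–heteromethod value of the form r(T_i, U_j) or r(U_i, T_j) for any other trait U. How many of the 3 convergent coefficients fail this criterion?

1

Checking each validity diagonal entry against its comparison values:
TA (methods 1·2): 0.63 vs {0.28, 0.33, 0.45, 0.27} → pass.
TB (methods 1·2): 0.33 vs {0.33, 0.28, 0.38, 0.16} → fail.
TC (methods 1·2): 0.48 vs {0.27, 0.45, 0.16, 0.38} → pass.
1 of 3 fail.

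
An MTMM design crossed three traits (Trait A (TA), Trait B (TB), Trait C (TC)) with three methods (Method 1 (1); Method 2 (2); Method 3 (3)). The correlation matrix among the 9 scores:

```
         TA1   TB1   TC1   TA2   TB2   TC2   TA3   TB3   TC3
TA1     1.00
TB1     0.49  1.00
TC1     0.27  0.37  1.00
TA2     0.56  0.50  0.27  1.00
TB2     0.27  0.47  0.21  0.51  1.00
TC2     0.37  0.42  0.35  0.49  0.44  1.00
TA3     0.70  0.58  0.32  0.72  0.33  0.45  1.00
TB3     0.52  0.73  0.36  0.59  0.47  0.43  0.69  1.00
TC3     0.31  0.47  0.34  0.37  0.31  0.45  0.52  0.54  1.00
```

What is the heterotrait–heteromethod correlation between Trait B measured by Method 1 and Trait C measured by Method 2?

Different traits and methods: r(TB1, TC2) = 0.42.

0.42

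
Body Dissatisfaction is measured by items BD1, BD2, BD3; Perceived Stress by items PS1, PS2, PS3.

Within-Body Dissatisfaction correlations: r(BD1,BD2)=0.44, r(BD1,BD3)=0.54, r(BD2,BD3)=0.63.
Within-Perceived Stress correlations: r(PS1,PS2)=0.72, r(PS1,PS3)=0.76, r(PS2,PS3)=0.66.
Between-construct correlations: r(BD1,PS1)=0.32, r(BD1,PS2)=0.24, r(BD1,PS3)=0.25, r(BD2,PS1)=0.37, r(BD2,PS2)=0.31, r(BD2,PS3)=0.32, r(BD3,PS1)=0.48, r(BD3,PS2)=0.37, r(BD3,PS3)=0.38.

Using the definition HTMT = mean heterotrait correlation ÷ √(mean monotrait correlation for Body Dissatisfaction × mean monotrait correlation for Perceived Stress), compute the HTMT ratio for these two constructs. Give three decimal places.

0.546

Mean between = 3.04/9 = 0.3378.
Mean within-BD = 1.61/3 = 0.5367; mean within-PS = 2.14/3 = 0.7133.
Geometric mean = √(0.5367 × 0.7133) = 0.6187.
HTMT = 0.3378 / 0.6187 = 0.546.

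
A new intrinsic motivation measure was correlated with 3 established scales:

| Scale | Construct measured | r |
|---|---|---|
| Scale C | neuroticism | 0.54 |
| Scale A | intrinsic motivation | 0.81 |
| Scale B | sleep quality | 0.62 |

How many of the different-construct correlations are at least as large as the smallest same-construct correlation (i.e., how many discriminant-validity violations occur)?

Convergent (same construct = intrinsic motivation): Scale A.
Smallest convergent = 0.81. Discriminant values: 0.54, 0.62; count ≥ 0.81 → 0.

0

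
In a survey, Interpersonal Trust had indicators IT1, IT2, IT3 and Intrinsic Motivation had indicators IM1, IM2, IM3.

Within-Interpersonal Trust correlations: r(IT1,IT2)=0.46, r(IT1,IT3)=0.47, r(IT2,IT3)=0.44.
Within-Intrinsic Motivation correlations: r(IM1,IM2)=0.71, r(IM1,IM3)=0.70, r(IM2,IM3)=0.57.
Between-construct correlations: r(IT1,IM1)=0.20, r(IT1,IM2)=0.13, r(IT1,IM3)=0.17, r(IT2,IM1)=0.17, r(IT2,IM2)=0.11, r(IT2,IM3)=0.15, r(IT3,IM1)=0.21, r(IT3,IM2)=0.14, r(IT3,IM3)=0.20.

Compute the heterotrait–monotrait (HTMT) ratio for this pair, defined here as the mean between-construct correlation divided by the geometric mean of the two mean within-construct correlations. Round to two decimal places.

Mean heterotrait r = 1.48/9 = 0.1644.
Mean within-IT = 1.37/3 = 0.4567; mean within-IM = 1.98/3 = 0.6600.
Geometric mean = √(0.4567 × 0.6600) = 0.5490.
HTMT = 0.1644 / 0.5490 = 0.30.

0.30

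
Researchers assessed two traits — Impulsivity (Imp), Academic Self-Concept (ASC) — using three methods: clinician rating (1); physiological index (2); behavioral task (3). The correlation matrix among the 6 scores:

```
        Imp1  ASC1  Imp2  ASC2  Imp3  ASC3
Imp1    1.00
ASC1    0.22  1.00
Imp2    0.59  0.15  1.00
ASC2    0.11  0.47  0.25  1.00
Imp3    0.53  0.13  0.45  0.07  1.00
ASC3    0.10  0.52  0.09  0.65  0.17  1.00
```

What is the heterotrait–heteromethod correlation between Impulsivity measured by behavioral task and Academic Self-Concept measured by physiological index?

0.07

Different traits and methods: r(Imp3, ASC2) = 0.07.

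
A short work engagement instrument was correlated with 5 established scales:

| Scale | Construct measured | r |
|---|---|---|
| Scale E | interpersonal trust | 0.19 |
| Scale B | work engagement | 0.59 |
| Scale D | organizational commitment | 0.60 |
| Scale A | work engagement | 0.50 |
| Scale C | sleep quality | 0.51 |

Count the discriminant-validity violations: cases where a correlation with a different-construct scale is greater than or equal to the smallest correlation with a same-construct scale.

Convergent (same construct = work engagement): Scale B, Scale A.
Smallest convergent = 0.50. Discriminant values: 0.19, 0.60, 0.51; count ≥ 0.50 → 2.

2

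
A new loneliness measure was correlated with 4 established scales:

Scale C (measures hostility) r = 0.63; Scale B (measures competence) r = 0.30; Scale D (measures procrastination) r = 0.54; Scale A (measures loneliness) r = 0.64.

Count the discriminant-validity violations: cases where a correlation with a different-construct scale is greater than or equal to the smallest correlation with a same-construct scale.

Convergent (same construct = loneliness): Scale A.
Smallest convergent = 0.64. Discriminant values: 0.63, 0.30, 0.54; count ≥ 0.64 → 0.

0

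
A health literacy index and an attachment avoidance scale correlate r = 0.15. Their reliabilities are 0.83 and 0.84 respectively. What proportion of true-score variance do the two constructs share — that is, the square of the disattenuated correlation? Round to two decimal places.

0.03

Disattenuated r = 0.15 / √(0.83 × 0.84) = 0.15 / 0.8350 = 0.1796.
Shared true-score variance = 0.1796² = 0.0323 ≈ 0.03.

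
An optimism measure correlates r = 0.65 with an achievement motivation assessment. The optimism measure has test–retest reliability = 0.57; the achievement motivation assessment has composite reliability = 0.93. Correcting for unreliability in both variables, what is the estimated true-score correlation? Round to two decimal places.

r_true = r_obs / √(r_xx · r_yy) = 0.65 / √(0.57 × 0.93) = 0.65 / √0.5301 = 0.65 / 0.7281 ≈ 0.89.

0.89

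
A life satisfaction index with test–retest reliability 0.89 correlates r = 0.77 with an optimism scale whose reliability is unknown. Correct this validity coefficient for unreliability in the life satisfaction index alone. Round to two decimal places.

0.82

Single correction: r_c = r_obs / √r_xx = 0.77 / √0.89 = 0.77 / 0.9434 ≈ 0.82.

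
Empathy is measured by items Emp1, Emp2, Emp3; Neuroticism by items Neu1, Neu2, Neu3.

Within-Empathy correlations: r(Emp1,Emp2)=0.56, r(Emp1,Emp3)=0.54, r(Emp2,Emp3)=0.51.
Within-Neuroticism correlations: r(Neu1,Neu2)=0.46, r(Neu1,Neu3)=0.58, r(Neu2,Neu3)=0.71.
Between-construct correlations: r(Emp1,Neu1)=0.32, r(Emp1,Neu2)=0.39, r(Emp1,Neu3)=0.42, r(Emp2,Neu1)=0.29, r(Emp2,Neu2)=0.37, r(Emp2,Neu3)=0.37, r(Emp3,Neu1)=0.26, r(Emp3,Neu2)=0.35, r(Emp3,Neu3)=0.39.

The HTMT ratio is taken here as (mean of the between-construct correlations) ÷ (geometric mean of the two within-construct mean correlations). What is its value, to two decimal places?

0.63

Mean between = 3.16/9 = 0.3511.
Mean within-Emp = 1.61/3 = 0.5367; mean within-Neu = 1.75/3 = 0.5833.
Geometric mean = √(0.5367 × 0.5833) = 0.5595.
HTMT = 0.3511 / 0.5595 = 0.63.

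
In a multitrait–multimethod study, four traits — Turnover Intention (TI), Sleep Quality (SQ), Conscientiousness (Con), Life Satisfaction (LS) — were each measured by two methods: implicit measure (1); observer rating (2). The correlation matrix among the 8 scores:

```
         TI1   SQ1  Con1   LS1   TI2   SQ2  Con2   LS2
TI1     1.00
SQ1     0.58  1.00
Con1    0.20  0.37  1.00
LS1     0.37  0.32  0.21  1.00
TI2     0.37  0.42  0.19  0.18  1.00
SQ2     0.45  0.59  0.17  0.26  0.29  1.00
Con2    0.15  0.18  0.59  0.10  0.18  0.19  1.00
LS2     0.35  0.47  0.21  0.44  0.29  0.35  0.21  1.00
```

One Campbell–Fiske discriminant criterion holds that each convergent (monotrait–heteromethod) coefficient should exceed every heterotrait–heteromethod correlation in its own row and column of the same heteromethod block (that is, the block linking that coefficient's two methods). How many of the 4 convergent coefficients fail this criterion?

2

Convergent coefficients and their comparison sets:
TI (methods 1·2): 0.37 vs {0.45, 0.42, 0.15, 0.19, 0.35, 0.18} → fail.
SQ (methods 1·2): 0.59 vs {0.42, 0.45, 0.18, 0.17, 0.47, 0.26} → pass.
Con (methods 1·2): 0.59 vs {0.19, 0.15, 0.17, 0.18, 0.21, 0.10} → pass.
LS (methods 1·2): 0.44 vs {0.18, 0.35, 0.26, 0.47, 0.10, 0.21} → fail.
2 of 4 fail.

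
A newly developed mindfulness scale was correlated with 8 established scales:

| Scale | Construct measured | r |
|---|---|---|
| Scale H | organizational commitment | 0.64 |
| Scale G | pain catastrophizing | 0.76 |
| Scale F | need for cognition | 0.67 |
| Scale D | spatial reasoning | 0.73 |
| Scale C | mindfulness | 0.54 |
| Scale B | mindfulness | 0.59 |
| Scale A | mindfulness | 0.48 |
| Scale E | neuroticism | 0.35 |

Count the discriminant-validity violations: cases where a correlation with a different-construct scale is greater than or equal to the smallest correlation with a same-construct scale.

Convergent (same construct = mindfulness): Scale C, Scale B, Scale A.
Smallest convergent = 0.48. Discriminant values: 0.64, 0.76, 0.67, 0.73, 0.35; count ≥ 0.48 → 4.

4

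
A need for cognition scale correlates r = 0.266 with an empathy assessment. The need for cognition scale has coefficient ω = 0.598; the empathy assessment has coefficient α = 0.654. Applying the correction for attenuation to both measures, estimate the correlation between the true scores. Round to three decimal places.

0.425

r_true = r_obs / √(r_xx · r_yy) = 0.266 / √(0.598 × 0.654) = 0.266 / √0.391092 = 0.266 / 0.6254 ≈ 0.425.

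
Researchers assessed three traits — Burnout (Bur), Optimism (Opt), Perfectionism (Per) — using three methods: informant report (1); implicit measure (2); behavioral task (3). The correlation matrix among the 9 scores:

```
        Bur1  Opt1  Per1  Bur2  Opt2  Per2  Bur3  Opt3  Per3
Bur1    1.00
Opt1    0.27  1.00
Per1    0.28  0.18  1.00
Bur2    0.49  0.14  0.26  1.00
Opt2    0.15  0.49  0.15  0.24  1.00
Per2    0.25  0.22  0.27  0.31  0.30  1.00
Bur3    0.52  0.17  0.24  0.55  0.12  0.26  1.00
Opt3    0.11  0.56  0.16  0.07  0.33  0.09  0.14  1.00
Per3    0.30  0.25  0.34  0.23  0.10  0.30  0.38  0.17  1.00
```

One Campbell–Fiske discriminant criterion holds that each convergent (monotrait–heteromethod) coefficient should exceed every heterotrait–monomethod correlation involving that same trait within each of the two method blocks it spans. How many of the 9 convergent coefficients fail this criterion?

3

Convergent coefficients and their comparison sets:
Bur (methods 1·2): 0.49 vs {0.27, 0.24, 0.28, 0.31} → pass.
Bur (methods 1·3): 0.52 vs {0.27, 0.14, 0.28, 0.38} → pass.
Bur (methods 2·3): 0.55 vs {0.24, 0.14, 0.31, 0.38} → pass.
Opt (methods 1·2): 0.49 vs {0.27, 0.24, 0.18, 0.30} → pass.
Opt (methods 1·3): 0.56 vs {0.27, 0.14, 0.18, 0.17} → pass.
Opt (methods 2·3): 0.33 vs {0.24, 0.14, 0.30, 0.17} → pass.
Per (methods 1·2): 0.27 vs {0.28, 0.31, 0.18, 0.30} → fail.
Per (methods 1·3): 0.34 vs {0.28, 0.38, 0.18, 0.17} → fail.
Per (methods 2·3): 0.30 vs {0.31, 0.38, 0.30, 0.17} → fail.
3 of 9 fail.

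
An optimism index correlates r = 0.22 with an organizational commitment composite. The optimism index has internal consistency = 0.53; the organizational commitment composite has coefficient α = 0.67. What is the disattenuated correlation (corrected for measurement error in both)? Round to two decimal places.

0.37

r_true = r_obs / √(r_xx · r_yy) = 0.22 / √(0.53 × 0.67) = 0.22 / √0.3551 = 0.22 / 0.5959 ≈ 0.37.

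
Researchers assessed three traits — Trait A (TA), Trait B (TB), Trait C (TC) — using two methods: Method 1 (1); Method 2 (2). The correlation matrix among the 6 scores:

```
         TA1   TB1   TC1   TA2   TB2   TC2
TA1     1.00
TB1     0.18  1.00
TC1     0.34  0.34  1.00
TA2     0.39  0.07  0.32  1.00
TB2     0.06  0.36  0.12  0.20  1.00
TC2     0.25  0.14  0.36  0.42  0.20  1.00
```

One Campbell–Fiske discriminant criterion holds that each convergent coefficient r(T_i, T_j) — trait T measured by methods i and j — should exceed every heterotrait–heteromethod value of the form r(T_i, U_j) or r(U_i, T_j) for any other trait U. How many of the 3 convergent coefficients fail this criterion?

Checking each validity diagonal entry against its comparison values:
TA (methods 1·2): 0.39 vs {0.06, 0.07, 0.25, 0.32} → pass.
TB (methods 1·2): 0.36 vs {0.07, 0.06, 0.14, 0.12} → pass.
TC (methods 1·2): 0.36 vs {0.32, 0.25, 0.12, 0.14} → pass.
0 of 3 fail.

0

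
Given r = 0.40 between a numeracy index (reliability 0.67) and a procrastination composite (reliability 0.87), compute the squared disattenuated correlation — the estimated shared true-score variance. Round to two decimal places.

Disattenuated r = 0.40 / √(0.67 × 0.87) = 0.40 / 0.7635 = 0.5239.
Shared true-score variance = 0.5239² = 0.2745 ≈ 0.27.

0.27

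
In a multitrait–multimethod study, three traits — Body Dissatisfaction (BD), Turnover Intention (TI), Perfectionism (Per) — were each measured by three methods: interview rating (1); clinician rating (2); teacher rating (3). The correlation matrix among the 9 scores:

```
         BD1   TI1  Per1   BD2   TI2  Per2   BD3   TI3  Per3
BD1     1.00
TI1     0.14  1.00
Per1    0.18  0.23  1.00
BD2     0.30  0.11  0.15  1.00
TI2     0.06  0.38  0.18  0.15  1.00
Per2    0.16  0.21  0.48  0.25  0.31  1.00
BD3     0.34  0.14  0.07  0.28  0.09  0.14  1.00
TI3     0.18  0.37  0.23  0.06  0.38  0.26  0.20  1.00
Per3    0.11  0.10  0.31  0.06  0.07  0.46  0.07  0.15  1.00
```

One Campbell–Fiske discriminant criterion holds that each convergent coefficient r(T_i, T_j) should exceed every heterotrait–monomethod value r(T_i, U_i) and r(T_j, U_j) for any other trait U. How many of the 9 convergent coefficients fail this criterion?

Each convergent coefficient versus the relevant comparison correlations:
BD (methods 1·2): 0.30 vs {0.14, 0.15, 0.18, 0.25} → pass.
BD (methods 1·3): 0.34 vs {0.14, 0.20, 0.18, 0.07} → pass.
BD (methods 2·3): 0.28 vs {0.15, 0.20, 0.25, 0.07} → pass.
TI (methods 1·2): 0.38 vs {0.14, 0.15, 0.23, 0.31} → pass.
TI (methods 1·3): 0.37 vs {0.14, 0.20, 0.23, 0.15} → pass.
TI (methods 2·3): 0.38 vs {0.15, 0.20, 0.31, 0.15} → pass.
Per (methods 1·2): 0.48 vs {0.18, 0.25, 0.23, 0.31} → pass.
Per (methods 1·3): 0.31 vs {0.18, 0.07, 0.23, 0.15} → pass.
Per (methods 2·3): 0.46 vs {0.25, 0.07, 0.31, 0.15} → pass.
0 of 9 fail.

0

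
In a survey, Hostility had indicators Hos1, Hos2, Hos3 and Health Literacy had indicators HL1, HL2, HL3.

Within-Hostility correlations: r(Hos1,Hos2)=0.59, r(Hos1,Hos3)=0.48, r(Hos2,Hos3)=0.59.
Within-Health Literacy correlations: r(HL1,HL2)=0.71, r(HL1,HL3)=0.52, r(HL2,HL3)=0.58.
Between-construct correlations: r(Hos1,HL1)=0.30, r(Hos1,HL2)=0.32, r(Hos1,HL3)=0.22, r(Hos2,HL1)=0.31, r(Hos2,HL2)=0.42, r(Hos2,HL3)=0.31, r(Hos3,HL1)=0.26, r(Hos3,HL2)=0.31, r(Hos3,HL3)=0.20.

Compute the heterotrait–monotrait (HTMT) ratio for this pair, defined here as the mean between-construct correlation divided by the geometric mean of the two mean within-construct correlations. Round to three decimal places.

0.510

Mean between = 2.65/9 = 0.2944.
Mean within-Hos = 1.66/3 = 0.5533; mean within-HL = 1.81/3 = 0.6033.
Geometric mean = √(0.5533 × 0.6033) = 0.5778.
HTMT = 0.2944 / 0.5778 = 0.510.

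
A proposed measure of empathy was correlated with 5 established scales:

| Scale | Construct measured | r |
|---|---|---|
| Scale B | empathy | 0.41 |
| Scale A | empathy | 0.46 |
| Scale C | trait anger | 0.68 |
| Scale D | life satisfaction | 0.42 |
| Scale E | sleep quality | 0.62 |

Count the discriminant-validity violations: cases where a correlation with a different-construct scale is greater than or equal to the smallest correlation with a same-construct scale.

Convergent (same construct = empathy): Scale B, Scale A.
Smallest convergent = 0.41. Discriminant values: 0.68, 0.42, 0.62; count ≥ 0.41 → 3.

3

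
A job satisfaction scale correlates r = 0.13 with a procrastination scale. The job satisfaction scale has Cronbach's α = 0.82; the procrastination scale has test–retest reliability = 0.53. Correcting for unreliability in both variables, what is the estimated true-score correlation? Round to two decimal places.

r_true = r_obs / √(r_xx · r_yy) = 0.13 / √(0.82 × 0.53) = 0.13 / √0.4346 = 0.13 / 0.6592 ≈ 0.20.

0.20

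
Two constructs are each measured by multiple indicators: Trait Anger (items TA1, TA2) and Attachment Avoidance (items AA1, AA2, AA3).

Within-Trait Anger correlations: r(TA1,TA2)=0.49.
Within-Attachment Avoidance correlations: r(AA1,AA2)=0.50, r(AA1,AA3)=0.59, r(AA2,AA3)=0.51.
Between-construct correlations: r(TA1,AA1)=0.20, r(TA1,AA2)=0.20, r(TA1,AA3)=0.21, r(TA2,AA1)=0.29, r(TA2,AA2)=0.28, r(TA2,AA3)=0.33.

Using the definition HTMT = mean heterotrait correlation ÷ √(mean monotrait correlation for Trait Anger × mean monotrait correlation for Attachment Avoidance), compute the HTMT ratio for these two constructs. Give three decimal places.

Between-construct mean = 1.51/6 = 0.2517.
Mean within-TA = 0.49/1 = 0.4900; mean within-AA = 1.60/3 = 0.5333.
Geometric mean = √(0.4900 × 0.5333) = 0.5112.
HTMT = 0.2517 / 0.5112 = 0.492.

0.492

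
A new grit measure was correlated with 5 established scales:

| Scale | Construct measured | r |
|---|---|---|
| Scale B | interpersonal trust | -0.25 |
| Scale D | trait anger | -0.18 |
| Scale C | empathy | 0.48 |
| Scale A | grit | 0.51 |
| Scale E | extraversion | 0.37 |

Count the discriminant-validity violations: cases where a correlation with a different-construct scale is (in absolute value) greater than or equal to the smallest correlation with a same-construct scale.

Convergent (same construct = grit): Scale A.
Smallest convergent = 0.51. Discriminant |r|: 0.25, 0.18, 0.48, 0.37; count ≥ 0.51 → 0.

0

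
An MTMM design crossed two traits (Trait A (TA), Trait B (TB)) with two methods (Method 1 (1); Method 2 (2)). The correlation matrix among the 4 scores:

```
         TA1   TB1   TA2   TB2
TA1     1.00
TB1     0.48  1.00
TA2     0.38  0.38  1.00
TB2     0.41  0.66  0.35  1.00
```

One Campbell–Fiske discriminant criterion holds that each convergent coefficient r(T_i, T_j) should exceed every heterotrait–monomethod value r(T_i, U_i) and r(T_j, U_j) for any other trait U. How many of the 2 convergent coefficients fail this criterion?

1

Checking each validity diagonal entry against its comparison values:
TA (methods 1·2): 0.38 vs {0.48, 0.35} → fail.
TB (methods 1·2): 0.66 vs {0.48, 0.35} → pass.
1 of 2 fail.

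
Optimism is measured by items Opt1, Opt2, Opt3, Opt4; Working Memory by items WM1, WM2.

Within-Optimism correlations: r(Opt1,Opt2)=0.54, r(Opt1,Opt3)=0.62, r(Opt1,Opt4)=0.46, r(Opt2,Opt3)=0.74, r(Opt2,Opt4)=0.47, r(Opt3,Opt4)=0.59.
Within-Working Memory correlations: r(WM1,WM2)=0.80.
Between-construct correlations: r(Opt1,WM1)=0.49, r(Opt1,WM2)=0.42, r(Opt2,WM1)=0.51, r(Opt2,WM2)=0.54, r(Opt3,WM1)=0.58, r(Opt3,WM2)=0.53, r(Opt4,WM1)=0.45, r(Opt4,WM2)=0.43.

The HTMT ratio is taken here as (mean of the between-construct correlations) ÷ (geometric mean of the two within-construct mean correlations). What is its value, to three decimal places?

0.731

Between-construct mean = 3.95/8 = 0.4938.
Mean within-Opt = 3.42/6 = 0.5700; mean within-WM = 0.80/1 = 0.8000.
Geometric mean = √(0.5700 × 0.8000) = 0.6753.
HTMT = 0.4938 / 0.6753 = 0.731.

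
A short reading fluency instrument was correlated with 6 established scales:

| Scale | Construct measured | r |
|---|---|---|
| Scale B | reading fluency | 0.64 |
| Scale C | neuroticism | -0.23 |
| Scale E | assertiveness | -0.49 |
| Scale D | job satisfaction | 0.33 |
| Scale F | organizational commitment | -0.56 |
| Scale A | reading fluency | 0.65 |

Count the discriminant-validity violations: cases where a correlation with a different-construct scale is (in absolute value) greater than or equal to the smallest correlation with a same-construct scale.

0

Convergent (same construct = reading fluency): Scale B, Scale A.
Smallest convergent = 0.64. Discriminant |r|: 0.23, 0.49, 0.33, 0.56; count ≥ 0.64 → 0.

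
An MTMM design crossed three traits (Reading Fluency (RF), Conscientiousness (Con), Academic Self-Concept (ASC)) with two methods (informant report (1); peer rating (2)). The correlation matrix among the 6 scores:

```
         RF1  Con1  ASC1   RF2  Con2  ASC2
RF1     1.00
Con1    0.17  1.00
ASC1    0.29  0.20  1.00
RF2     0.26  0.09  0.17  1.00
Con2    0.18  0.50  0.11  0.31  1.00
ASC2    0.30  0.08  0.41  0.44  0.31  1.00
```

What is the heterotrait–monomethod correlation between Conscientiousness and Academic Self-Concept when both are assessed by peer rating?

0.31

Different traits, same method: r(Con2, ASC2) = 0.31.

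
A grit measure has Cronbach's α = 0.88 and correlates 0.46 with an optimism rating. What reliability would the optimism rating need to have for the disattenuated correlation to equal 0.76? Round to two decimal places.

0.42

r_true = r_obs / √(r_xx · r_yy) ⇒ 0.76 = 0.46 / √(0.88 · r_yy).
√(0.88 · r_yy) = 0.46 / 0.76 = 0.6053; 0.88 · r_yy = 0.3664; r_yy = 0.3664 / 0.88 ≈ 0.42.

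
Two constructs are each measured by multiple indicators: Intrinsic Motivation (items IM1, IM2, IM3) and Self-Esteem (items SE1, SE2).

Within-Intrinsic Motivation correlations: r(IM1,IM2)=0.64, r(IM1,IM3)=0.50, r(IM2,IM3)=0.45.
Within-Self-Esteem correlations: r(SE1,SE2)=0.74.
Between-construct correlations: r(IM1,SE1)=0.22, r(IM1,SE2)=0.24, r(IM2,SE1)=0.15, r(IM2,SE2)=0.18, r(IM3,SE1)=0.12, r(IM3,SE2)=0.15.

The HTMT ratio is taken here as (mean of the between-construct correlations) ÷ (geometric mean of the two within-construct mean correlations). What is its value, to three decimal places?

Mean heterotrait r = 1.06/6 = 0.1767.
Mean within-IM = 1.59/3 = 0.5300; mean within-SE = 0.74/1 = 0.7400.
Geometric mean = √(0.5300 × 0.7400) = 0.6263.
HTMT = 0.1767 / 0.6263 = 0.282.

0.282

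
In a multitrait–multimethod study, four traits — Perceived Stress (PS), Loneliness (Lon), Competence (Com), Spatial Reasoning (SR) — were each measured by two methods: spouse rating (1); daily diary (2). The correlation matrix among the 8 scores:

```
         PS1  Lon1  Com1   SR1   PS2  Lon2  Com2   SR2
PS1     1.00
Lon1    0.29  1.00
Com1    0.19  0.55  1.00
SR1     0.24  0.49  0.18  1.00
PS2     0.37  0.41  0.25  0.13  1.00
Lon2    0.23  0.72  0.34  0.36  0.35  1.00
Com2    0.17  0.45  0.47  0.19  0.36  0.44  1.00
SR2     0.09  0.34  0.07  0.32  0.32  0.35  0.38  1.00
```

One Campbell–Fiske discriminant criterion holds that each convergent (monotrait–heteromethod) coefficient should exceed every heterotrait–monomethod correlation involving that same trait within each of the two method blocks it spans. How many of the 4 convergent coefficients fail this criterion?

2

Each convergent coefficient versus the relevant comparison correlations:
PS (methods 1·2): 0.37 vs {0.29, 0.35, 0.19, 0.36, 0.24, 0.32} → pass.
Lon (methods 1·2): 0.72 vs {0.29, 0.35, 0.55, 0.44, 0.49, 0.35} → pass.
Com (methods 1·2): 0.47 vs {0.19, 0.36, 0.55, 0.44, 0.18, 0.38} → fail.
SR (methods 1·2): 0.32 vs {0.24, 0.32, 0.49, 0.35, 0.18, 0.38} → fail.
2 of 4 fail.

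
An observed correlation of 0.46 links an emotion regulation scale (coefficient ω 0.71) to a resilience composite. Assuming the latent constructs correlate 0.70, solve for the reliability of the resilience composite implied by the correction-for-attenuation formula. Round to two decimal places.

0.61

r_true = r_obs / √(r_xx · r_yy) ⇒ 0.70 = 0.46 / √(0.71 · r_yy).
√(0.71 · r_yy) = 0.46 / 0.70 = 0.6571; 0.71 · r_yy = 0.4318; r_yy = 0.4318 / 0.71 ≈ 0.61.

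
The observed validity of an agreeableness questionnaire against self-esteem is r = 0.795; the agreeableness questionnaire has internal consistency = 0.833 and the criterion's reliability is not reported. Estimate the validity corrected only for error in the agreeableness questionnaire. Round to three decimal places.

0.871

Single correction: r_c = r_obs / √r_xx = 0.795 / √0.833 = 0.795 / 0.9127 ≈ 0.871.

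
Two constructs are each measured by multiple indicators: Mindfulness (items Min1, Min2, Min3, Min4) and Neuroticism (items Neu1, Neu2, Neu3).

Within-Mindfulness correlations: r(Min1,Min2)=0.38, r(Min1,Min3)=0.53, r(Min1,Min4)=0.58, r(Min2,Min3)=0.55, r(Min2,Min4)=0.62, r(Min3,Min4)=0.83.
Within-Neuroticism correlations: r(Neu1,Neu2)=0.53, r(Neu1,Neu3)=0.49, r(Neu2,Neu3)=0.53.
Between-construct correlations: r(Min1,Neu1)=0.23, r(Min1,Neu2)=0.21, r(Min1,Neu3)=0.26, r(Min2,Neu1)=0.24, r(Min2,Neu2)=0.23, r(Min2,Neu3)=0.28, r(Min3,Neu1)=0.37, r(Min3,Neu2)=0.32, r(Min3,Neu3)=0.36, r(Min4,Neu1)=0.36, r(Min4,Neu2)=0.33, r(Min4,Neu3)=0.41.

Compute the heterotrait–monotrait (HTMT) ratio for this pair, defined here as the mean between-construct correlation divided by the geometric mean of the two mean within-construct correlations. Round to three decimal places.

Mean heterotrait r = 3.60/12 = 0.3000.
Mean within-Min = 3.49/6 = 0.5817; mean within-Neu = 1.55/3 = 0.5167.
Geometric mean = √(0.5817 × 0.5167) = 0.5482.
HTMT = 0.3000 / 0.5482 = 0.547.

0.547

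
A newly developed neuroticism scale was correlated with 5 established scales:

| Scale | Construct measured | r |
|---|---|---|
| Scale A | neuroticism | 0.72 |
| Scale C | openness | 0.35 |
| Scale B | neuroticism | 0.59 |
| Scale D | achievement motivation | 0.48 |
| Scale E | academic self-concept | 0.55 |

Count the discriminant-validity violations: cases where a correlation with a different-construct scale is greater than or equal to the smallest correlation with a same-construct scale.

0

Convergent (same construct = neuroticism): Scale A, Scale B.
Smallest convergent = 0.59. Discriminant values: 0.35, 0.48, 0.55; count ≥ 0.59 → 0.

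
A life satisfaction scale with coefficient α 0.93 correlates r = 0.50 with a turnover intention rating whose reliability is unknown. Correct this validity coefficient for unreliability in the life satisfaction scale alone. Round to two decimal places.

0.52

Single correction: r_c = r_obs / √r_xx = 0.50 / √0.93 = 0.50 / 0.9644 ≈ 0.52.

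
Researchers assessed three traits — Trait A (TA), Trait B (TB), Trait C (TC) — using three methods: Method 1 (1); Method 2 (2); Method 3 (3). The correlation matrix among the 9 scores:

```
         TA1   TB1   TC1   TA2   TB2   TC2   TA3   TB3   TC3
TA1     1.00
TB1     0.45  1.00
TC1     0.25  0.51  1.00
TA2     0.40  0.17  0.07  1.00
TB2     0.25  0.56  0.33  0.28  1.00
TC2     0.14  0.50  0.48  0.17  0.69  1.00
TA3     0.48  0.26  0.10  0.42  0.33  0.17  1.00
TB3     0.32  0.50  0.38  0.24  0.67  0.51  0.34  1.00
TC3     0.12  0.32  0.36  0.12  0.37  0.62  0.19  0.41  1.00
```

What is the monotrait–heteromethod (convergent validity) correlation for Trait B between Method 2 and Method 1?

Same trait (TB), different methods: r(TB2, TB1) = 0.56.

0.56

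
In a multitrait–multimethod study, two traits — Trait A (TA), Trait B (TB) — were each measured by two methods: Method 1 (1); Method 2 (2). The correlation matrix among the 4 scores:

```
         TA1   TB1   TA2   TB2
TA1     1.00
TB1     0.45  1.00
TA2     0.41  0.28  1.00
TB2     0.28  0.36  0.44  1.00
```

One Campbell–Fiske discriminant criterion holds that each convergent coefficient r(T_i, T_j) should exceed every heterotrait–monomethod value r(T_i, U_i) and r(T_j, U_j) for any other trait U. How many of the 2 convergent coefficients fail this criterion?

Convergent coefficients and their comparison sets:
TA (methods 1·2): 0.41 vs {0.45, 0.44} → fail.
TB (methods 1·2): 0.36 vs {0.45, 0.44} → fail.
2 of 2 fail.

2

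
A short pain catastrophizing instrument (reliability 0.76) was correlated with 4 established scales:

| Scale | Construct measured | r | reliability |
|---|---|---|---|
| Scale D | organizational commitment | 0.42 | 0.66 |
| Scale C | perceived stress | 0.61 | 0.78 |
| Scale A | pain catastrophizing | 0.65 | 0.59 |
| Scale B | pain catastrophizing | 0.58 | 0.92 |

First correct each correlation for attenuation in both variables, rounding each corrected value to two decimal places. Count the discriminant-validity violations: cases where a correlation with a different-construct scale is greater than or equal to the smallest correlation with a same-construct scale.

1

Disattenuated r (r / √(r_scale · r_new)):
  Scale D (disc): 0.42 / √(0.66·0.76) = 0.59
  Scale C (disc): 0.61 / √(0.78·0.76) = 0.79
  Scale A (conv): 0.65 / √(0.59·0.76) = 0.97
  Scale B (conv): 0.58 / √(0.92·0.76) = 0.69
Smallest convergent = 0.69. Discriminant values: 0.59, 0.79; count ≥ 0.69 → 1.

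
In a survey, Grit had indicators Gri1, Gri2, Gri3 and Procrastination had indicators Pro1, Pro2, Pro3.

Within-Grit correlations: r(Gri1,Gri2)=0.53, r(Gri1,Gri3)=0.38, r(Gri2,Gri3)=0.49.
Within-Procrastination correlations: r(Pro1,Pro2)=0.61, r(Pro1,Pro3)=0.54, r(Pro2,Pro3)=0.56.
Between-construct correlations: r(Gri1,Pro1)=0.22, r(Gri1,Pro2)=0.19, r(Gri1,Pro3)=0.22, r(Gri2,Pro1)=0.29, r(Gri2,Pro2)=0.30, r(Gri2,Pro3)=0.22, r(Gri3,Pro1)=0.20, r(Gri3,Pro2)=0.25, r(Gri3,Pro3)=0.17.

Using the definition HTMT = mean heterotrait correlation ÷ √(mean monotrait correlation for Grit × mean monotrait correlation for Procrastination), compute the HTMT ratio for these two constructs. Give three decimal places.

0.444

Mean heterotrait r = 2.06/9 = 0.2289.
Mean within-Gri = 1.40/3 = 0.4667; mean within-Pro = 1.71/3 = 0.5700.
Geometric mean = √(0.4667 × 0.5700) = 0.5158.
HTMT = 0.2289 / 0.5158 = 0.444.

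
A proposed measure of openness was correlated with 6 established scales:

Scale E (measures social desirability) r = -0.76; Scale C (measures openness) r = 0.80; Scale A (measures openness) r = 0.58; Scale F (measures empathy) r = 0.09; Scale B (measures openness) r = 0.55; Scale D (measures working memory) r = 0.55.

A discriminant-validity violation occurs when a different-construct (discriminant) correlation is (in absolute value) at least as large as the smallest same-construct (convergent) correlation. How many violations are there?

2

Convergent (same construct = openness): Scale C, Scale A, Scale B.
Smallest convergent = 0.55. Discriminant |r|: 0.76, 0.09, 0.55; count ≥ 0.55 → 2.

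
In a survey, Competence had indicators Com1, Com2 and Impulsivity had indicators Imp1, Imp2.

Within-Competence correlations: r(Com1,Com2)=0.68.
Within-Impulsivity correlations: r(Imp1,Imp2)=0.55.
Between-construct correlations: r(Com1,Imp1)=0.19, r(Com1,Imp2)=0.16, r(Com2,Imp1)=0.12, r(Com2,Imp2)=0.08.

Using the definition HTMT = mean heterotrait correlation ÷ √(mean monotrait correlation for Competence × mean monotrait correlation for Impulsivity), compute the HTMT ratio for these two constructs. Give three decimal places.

0.225

Mean heterotrait r = 0.55/4 = 0.1375.
Mean within-Com = 0.68/1 = 0.6800; mean within-Imp = 0.55/1 = 0.5500.
Geometric mean = √(0.6800 × 0.5500) = 0.6116.
HTMT = 0.1375 / 0.6116 = 0.225.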